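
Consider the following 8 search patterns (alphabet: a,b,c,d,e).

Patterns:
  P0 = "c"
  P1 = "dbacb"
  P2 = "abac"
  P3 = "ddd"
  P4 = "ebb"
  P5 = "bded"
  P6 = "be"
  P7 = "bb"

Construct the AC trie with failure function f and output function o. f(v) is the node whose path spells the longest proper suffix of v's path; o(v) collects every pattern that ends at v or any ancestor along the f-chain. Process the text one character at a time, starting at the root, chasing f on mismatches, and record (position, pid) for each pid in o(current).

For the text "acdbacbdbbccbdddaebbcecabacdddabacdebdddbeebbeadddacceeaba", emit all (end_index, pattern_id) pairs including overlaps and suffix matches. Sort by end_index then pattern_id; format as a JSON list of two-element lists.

Build:
Trie (insert patterns):
  n0 'ε': a→7 b→16 c→1 d→2 e→13
  n1 'c': ·  [P0 ends]
  n2 'd': b→3 d→11
  n3 'db': a→4
  n4 'dba': c→5
  n5 'dbac': b→6
  n6 'dbacb': ·  [P1 ends]
  n7 'a': b→8
  n8 'ab': a→9
  n9 'aba': c→10
  n10 'abac': ·  [P2 ends]
  n11 'dd': d→12
  n12 'ddd': ·  [P3 ends]
  n13 'e': b→14
  n14 'eb': b→15
  n15 'ebb': ·  [P4 ends]
  n16 'b': b→21 d→17 e→20
  n17 'bd': e→18
  n18 'bde': d→19
  n19 'bded': ·  [P5 ends]
  n20 'be': ·  [P6 ends]
  n21 'bb': ·  [P7 ends]

Failure links (BFS by depth):
  n1('c'): parent n0 fail=0; on 'c' 0 → fail=0;  out {0}∪∅={0}
  n2('d'): parent n0 fail=0; on 'd' 0 → fail=0;  out ∅∪∅=∅
  n7('a'): parent n0 fail=0; on 'a' 0 → fail=0;  out ∅∪∅=∅
  n13('e'): parent n0 fail=0; on 'e' 0 → fail=0;  out ∅∪∅=∅
  n16('b'): parent n0 fail=0; on 'b' 0 → fail=0;  out ∅∪∅=∅
  n3('db'): parent n2 fail=0; on 'b' 0 → fail=16;  out ∅∪∅=∅
  n8('ab'): parent n7 fail=0; on 'b' 0 → fail=16;  out ∅∪∅=∅
  n11('dd'): parent n2 fail=0; on 'd' 0 → fail=2;  out ∅∪∅=∅
  n14('eb'): parent n13 fail=0; on 'b' 0 → fail=16;  out ∅∪∅=∅
  n17('bd'): parent n16 fail=0; on 'd' 0 → fail=2;  out ∅∪∅=∅
  n20('be'): parent n16 fail=0; on 'e' 0 → fail=13;  out {6}∪∅={6}
  n21('bb'): parent n16 fail=0; on 'b' 0 → fail=16;  out {7}∪∅={7}
  n4('dba'): parent n3 fail=16; on 'a' 16→0 → fail=7;  out ∅∪∅=∅
  n9('aba'): parent n8 fail=16; on 'a' 16→0 → fail=7;  out ∅∪∅=∅
  n12('ddd'): parent n11 fail=2; on 'd' 2 → fail=11;  out {3}∪∅={3}
  n15('ebb'): parent n14 fail=16; on 'b' 16 → fail=21;  out {4}∪{7}={4,7}
  n18('bde'): parent n17 fail=2; on 'e' 2→0 → fail=13;  out ∅∪∅=∅
  n5('dbac'): parent n4 fail=7; on 'c' 7→0 → fail=1;  out ∅∪{0}={0}
  n10('abac'): parent n9 fail=7; on 'c' 7→0 → fail=1;  out {2}∪{0}={0,2}
  n19('bded'): parent n18 fail=13; on 'd' 13→0 → fail=2;  out {5}∪∅={5}
  n6('dbacb'): parent n5 fail=1; on 'b' 1→0 → fail=16;  out {1}∪∅={1}

Text stream:
pos 0 'a': at 7
pos 1 'c': at 1 (fail-walked)  emit P0@[1:1]
pos 2 'd': at 2 (fail-walked)
pos 3 'b': at 3
pos 4 'a': at 4
pos 5 'c': at 5  emit P0@[5:5]
pos 6 'b': at 6  emit P1@[2:6]
pos 7 'd': at 17 (fail-walked)
pos 8 'b': at 3 (fail-walked)
pos 9 'b': at 21 (fail-walked)  emit P7@[8:9]
pos 10 'c': at 1 (fail-walked)  emit P0@[10:10]
pos 11 'c': at 1 (fail-walked)  emit P0@[11:11]
pos 12 'b': at 16 (fail-walked)
pos 13 'd': at 17
pos 14 'd': at 11 (fail-walked)
pos 15 'd': at 12  emit P3@[13:15]
pos 16 'a': at 7 (fail-walked)
pos 17 'e': at 13 (fail-walked)
pos 18 'b': at 14
pos 19 'b': at 15  emit P4@[17:19],P7@[18:19]
pos 20 'c': at 1 (fail-walked)  emit P0@[20:20]
pos 21 'e': at 13 (fail-walked)
pos 22 'c': at 1 (fail-walked)  emit P0@[22:22]
pos 23 'a': at 7 (fail-walked)
pos 24 'b': at 8
pos 25 'a': at 9
pos 26 'c': at 10  emit P0@[26:26],P2@[23:26]
pos 27 'd': at 2 (fail-walked)
pos 28 'd': at 11
pos 29 'd': at 12  emit P3@[27:29]
pos 30 'a': at 7 (fail-walked)
pos 31 'b': at 8
pos 32 'a': at 9
pos 33 'c': at 10  emit P0@[33:33],P2@[30:33]
pos 34 'd': at 2 (fail-walked)
pos 35 'e': at 13 (fail-walked)
pos 36 'b': at 14
pos 37 'd': at 17 (fail-walked)
pos 38 'd': at 11 (fail-walked)
pos 39 'd': at 12  emit P3@[37:39]
pos 40 'b': at 3 (fail-walked)
pos 41 'e': at 20 (fail-walked)  emit P6@[40:41]
pos 42 'e': at 13 (fail-walked)
pos 43 'b': at 14
pos 44 'b': at 15  emit P4@[42:44],P7@[43:44]
pos 45 'e': at 20 (fail-walked)  emit P6@[44:45]
pos 46 'a': at 7 (fail-walked)
pos 47 'd': at 2 (fail-walked)
pos 48 'd': at 11
pos 49 'd': at 12  emit P3@[47:49]
pos 50 'a': at 7 (fail-walked)
pos 51 'c': at 1 (fail-walked)  emit P0@[51:51]
pos 52 'c': at 1 (fail-walked)  emit P0@[52:52]
pos 53 'e': at 13 (fail-walked)
pos 54 'e': at 13 (fail-walked)
pos 55 'a': at 7 (fail-walked)
pos 56 'b': at 8
pos 57 'a': at 9

All matches (sorted): [[1,0],[5,0],[6,1],[9,7],[10,0],[11,0],[15,3],[19,4],[19,7],[20,0],[22,0],[26,0],[26,2],[29,3],[33,0],[33,2],[39,3],[41,6],[44,4],[44,7],[45,6],[49,3],[51,0],[52,0]]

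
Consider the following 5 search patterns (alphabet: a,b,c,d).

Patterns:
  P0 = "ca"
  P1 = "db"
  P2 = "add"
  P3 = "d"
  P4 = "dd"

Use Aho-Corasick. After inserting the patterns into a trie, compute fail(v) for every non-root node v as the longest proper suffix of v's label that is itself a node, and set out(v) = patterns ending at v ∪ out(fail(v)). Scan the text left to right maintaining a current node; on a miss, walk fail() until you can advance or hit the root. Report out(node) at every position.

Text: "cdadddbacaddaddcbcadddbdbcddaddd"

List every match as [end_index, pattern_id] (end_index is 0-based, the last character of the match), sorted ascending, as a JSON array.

Build:
Trie (insert patterns):
  0='ε' goto a→5 c→1 d→3
  1='c' goto a→2
  2='ca' goto ·  [P0 ends]
  3='d' goto b→4 d→8  [P3 ends]
  4='db' goto ·  [P1 ends]
  5='a' goto d→6
  6='ad' goto d→7
  7='add' goto ·  [P2 ends]
  8='dd' goto ·  [P4 ends]

BFS fail/out derivation:
  n1('c'): parent n0 fail=0; on 'c' 0 → fail=0;  out ∅∪∅=∅
  n3('d'): parent n0 fail=0; on 'd' 0 → fail=0;  out {3}∪∅={3}
  n5('a'): parent n0 fail=0; on 'a' 0 → fail=0;  out ∅∪∅=∅
  n2('ca'): parent n1 fail=0; on 'a' 0 → fail=5;  out {0}∪∅={0}
  n4('db'): parent n3 fail=0; on 'b' 0 → fail=0;  out {1}∪∅={1}
  n6('ad'): parent n5 fail=0; on 'd' 0 → fail=3;  out ∅∪{3}={3}
  n8('dd'): parent n3 fail=0; on 'd' 0 → fail=3;  out {4}∪{3}={3,4}
  n7('add'): parent n6 fail=3; on 'd' 3 → fail=8;  out {2}∪{3,4}={2,3,4}

Text stream:
i=0 'c': node 0→1
i=1 'd': node 1→3 (via fail)  ** P3@[1:1]
i=2 'a': node 3→5 (via fail)
i=3 'd': node 5→6  ** P3@[3:3]
i=4 'd': node 6→7  ** P2@[2:4],P3@[4:4],P4@[3:4]
i=5 'd': node 7→8 (via fail)  ** P3@[5:5],P4@[4:5]
i=6 'b': node 8→4 (via fail)  ** P1@[5:6]
i=7 'a': node 4→5 (via fail)
i=8 'c': node 5→1 (via fail)
i=9 'a': node 1→2  ** P0@[8:9]
i=10 'd': node 2→6 (via fail)  ** P3@[10:10]
i=11 'd': node 6→7  ** P2@[9:11],P3@[11:11],P4@[10:11]
i=12 'a': node 7→5 (via fail)
i=13 'd': node 5→6  ** P3@[13:13]
i=14 'd': node 6→7  ** P2@[12:14],P3@[14:14],P4@[13:14]
i=15 'c': node 7→1 (via fail)
i=16 'b': node 1→0 (via fail)
i=17 'c': node 0→1
i=18 'a': node 1→2  ** P0@[17:18]
i=19 'd': node 2→6 (via fail)  ** P3@[19:19]
i=20 'd': node 6→7  ** P2@[18:20],P3@[20:20],P4@[19:20]
i=21 'd': node 7→8 (via fail)  ** P3@[21:21],P4@[20:21]
i=22 'b': node 8→4 (via fail)  ** P1@[21:22]
i=23 'd': node 4→3 (via fail)  ** P3@[23:23]
i=24 'b': node 3→4  ** P1@[23:24]
i=25 'c': node 4→1 (via fail)
i=26 'd': node 1→3 (via fail)  ** P3@[26:26]
i=27 'd': node 3→8  ** P3@[27:27],P4@[26:27]
i=28 'a': node 8→5 (via fail)
i=29 'd': node 5→6  ** P3@[29:29]
i=30 'd': node 6→7  ** P2@[28:30],P3@[30:30],P4@[29:30]
i=31 'd': node 7→8 (via fail)  ** P3@[31:31],P4@[30:31]

All matches (sorted): [[1,3],[3,3],[4,2],[4,3],[4,4],[5,3],[5,4],[6,1],[9,0],[10,3],[11,2],[11,3],[11,4],[13,3],[14,2],[14,3],[14,4],[18,0],[19,3],[20,2],[20,3],[20,4],[21,3],[21,4],[22,1],[23,3],[24,1],[26,3],[27,3],[27,4],[29,3],[30,2],[30,3],[30,4],[31,3],[31,4]]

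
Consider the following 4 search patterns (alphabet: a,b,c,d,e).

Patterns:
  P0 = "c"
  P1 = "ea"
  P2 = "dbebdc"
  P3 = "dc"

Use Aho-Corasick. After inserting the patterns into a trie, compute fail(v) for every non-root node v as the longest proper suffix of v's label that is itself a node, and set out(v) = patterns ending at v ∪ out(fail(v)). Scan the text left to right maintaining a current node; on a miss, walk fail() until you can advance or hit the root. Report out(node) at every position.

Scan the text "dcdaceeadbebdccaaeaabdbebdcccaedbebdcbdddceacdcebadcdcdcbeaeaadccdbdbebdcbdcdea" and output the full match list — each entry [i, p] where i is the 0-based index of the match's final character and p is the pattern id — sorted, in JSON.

Build automaton:
Trie (insert patterns):
  n0 'ε': c→1 d→4 e→2
  n1 'c': ·  [P0 ends]
  n2 'e': a→3
  n3 'ea': ·  [P1 ends]
  n4 'd': b→5 c→10
  n5 'db': e→6
  n6 'dbe': b→7
  n7 'dbeb': d→8
  n8 'dbebd': c→9
  n9 'dbebdc': ·  [P2 ends]
  n10 'dc': ·  [P3 ends]

Failure links (BFS by depth):
  n1('c'): parent n0 fail=0; on 'c' 0 → fail=0;  out {0}∪∅={0}
  n2('e'): parent n0 fail=0; on 'e' 0 → fail=0;  out ∅∪∅=∅
  n4('d'): parent n0 fail=0; on 'd' 0 → fail=0;  out ∅∪∅=∅
  n3('ea'): parent n2 fail=0; on 'a' 0 → fail=0;  out {1}∪∅={1}
  n5('db'): parent n4 fail=0; on 'b' 0 → fail=0;  out ∅∪∅=∅
  n10('dc'): parent n4 fail=0; on 'c' 0 → fail=1;  out {3}∪{0}={0,3}
  n6('dbe'): parent n5 fail=0; on 'e' 0 → fail=2;  out ∅∪∅=∅
  n7('dbeb'): parent n6 fail=2; on 'b' 2→0 → fail=0;  out ∅∪∅=∅
  n8('dbebd'): parent n7 fail=0; on 'd' 0 → fail=4;  out ∅∪∅=∅
  n9('dbebdc'): parent n8 fail=4; on 'c' 4 → fail=10;  out {2}∪{0,3}={0,2,3}

Run:
i=0 'd': node 0→4
i=1 'c': node 4→10  → match P0@[1:1],P3@[0:1]
i=2 'd': node 10→4 (via fail)
i=3 'a': node 4→0 (via fail)
i=4 'c': node 0→1  → match P0@[4:4]
i=5 'e': node 1→2 (via fail)
i=6 'e': node 2→2 (via fail)
i=7 'a': node 2→3  → match P1@[6:7]
i=8 'd': node 3→4 (via fail)
i=9 'b': node 4→5
i=10 'e': node 5→6
i=11 'b': node 6→7
i=12 'd': node 7→8
i=13 'c': node 8→9  → match P0@[13:13],P2@[8:13],P3@[12:13]
i=14 'c': node 9→1 (via fail)  → match P0@[14:14]
i=15 'a': node 1→0 (via fail)
i=16 'a': node 0→0
i=17 'e': node 0→2
i=18 'a': node 2→3  → match P1@[17:18]
i=19 'a': node 3→0 (via fail)
i=20 'b': node 0→0
i=21 'd': node 0→4
i=22 'b': node 4→5
i=23 'e': node 5→6
i=24 'b': node 6→7
i=25 'd': node 7→8
i=26 'c': node 8→9  → match P0@[26:26],P2@[21:26],P3@[25:26]
i=27 'c': node 9→1 (via fail)  → match P0@[27:27]
i=28 'c': node 1→1 (via fail)  → match P0@[28:28]
i=29 'a': node 1→0 (via fail)
i=30 'e': node 0→2
i=31 'd': node 2→4 (via fail)
i=32 'b': node 4→5
i=33 'e': node 5→6
i=34 'b': node 6→7
i=35 'd': node 7→8
i=36 'c': node 8→9  → match P0@[36:36],P2@[31:36],P3@[35:36]
i=37 'b': node 9→0 (via fail)
i=38 'd': node 0→4
i=39 'd': node 4→4 (via fail)
i=40 'd': node 4→4 (via fail)
i=41 'c': node 4→10  → match P0@[41:41],P3@[40:41]
i=42 'e': node 10→2 (via fail)
i=43 'a': node 2→3  → match P1@[42:43]
i=44 'c': node 3→1 (via fail)  → match P0@[44:44]
i=45 'd': node 1→4 (via fail)
i=46 'c': node 4→10  → match P0@[46:46],P3@[45:46]
i=47 'e': node 10→2 (via fail)
i=48 'b': node 2→0 (via fail)
i=49 'a': node 0→0
i=50 'd': node 0→4
i=51 'c': node 4→10  → match P0@[51:51],P3@[50:51]
i=52 'd': node 10→4 (via fail)
i=53 'c': node 4→10  → match P0@[53:53],P3@[52:53]
i=54 'd': node 10→4 (via fail)
i=55 'c': node 4→10  → match P0@[55:55],P3@[54:55]
i=56 'b': node 10→0 (via fail)
i=57 'e': node 0→2
i=58 'a': node 2→3  → match P1@[57:58]
i=59 'e': node 3→2 (via fail)
i=60 'a': node 2→3  → match P1@[59:60]
i=61 'a': node 3→0 (via fail)
i=62 'd': node 0→4
i=63 'c': node 4→10  → match P0@[63:63],P3@[62:63]
i=64 'c': node 10→1 (via fail)  → match P0@[64:64]
i=65 'd': node 1→4 (via fail)
i=66 'b': node 4→5
i=67 'd': node 5→4 (via fail)
i=68 'b': node 4→5
i=69 'e': node 5→6
i=70 'b': node 6→7
i=71 'd': node 7→8
i=72 'c': node 8→9  → match P0@[72:72],P2@[67:72],P3@[71:72]
i=73 'b': node 9→0 (via fail)
i=74 'd': node 0→4
i=75 'c': node 4→10  → match P0@[75:75],P3@[74:75]
i=76 'd': node 10→4 (via fail)
i=77 'e': node 4→2 (via fail)
i=78 'a': node 2→3  → match P1@[77:78]

Result: [[1,0],[1,3],[4,0],[7,1],[13,0],[13,2],[13,3],[14,0],[18,1],[26,0],[26,2],[26,3],[27,0],[28,0],[36,0],[36,2],[36,3],[41,0],[41,3],[43,1],[44,0],[46,0],[46,3],[51,0],[51,3],[53,0],[53,3],[55,0],[55,3],[58,1],[60,1],[63,0],[63,3],[64,0],[72,0],[72,2],[72,3],[75,0],[75,3],[78,1]]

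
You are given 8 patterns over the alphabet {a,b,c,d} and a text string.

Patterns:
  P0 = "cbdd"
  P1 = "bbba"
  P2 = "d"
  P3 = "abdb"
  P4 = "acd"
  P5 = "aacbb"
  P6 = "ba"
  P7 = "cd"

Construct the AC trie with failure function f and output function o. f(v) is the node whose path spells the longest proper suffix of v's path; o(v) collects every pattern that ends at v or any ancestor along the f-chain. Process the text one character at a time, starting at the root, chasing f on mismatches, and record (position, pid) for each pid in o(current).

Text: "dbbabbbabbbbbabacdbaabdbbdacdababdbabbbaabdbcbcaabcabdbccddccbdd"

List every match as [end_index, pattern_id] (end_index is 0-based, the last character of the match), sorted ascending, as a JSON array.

Build:
Trie (insert patterns):
  n0 'ε': a→10 b→5 c→1 d→9
  n1 'c': b→2 d→21
  n2 'cb': d→3
  n3 'cbd': d→4
  n4 'cbdd': ·  [P0 ends]
  n5 'b': a→20 b→6
  n6 'bb': b→7
  n7 'bbb': a→8
  n8 'bbba': ·  [P1 ends]
  n9 'd': ·  [P2 ends]
  n10 'a': a→16 b→11 c→14
  n11 'ab': d→12
  n12 'abd': b→13
  n13 'abdb': ·  [P3 ends]
  n14 'ac': d→15
  n15 'acd': ·  [P4 ends]
  n16 'aa': c→17
  n17 'aac': b→18
  n18 'aacb': b→19
  n19 'aacbb': ·  [P5 ends]
  n20 'ba': ·  [P6 ends]
  n21 'cd': ·  [P7 ends]

Failure links (BFS by depth):
  fail(1) 'c': from fail(0)=0 chase 'c': 0 ⇒ 0;  out=∅∪out(0)=∅
  fail(5) 'b': from fail(0)=0 chase 'b': 0 ⇒ 0;  out=∅∪out(0)=∅
  fail(9) 'd': from fail(0)=0 chase 'd': 0 ⇒ 0;  out={2}∪out(0)={2}
  fail(10) 'a': from fail(0)=0 chase 'a': 0 ⇒ 0;  out=∅∪out(0)=∅
  fail(2) 'cb': from fail(1)=0 chase 'b': 0 ⇒ 5;  out=∅∪out(5)=∅
  fail(6) 'bb': from fail(5)=0 chase 'b': 0 ⇒ 5;  out=∅∪out(5)=∅
  fail(11) 'ab': from fail(10)=0 chase 'b': 0 ⇒ 5;  out=∅∪out(5)=∅
  fail(14) 'ac': from fail(10)=0 chase 'c': 0 ⇒ 1;  out=∅∪out(1)=∅
  fail(16) 'aa': from fail(10)=0 chase 'a': 0 ⇒ 10;  out=∅∪out(10)=∅
  fail(20) 'ba': from fail(5)=0 chase 'a': 0 ⇒ 10;  out={6}∪out(10)={6}
  fail(21) 'cd': from fail(1)=0 chase 'd': 0 ⇒ 9;  out={7}∪out(9)={2,7}
  fail(3) 'cbd': from fail(2)=5 chase 'd': 5→0 ⇒ 9;  out=∅∪out(9)={2}
  fail(7) 'bbb': from fail(6)=5 chase 'b': 5 ⇒ 6;  out=∅∪out(6)=∅
  fail(12) 'abd': from fail(11)=5 chase 'd': 5→0 ⇒ 9;  out=∅∪out(9)={2}
  fail(15) 'acd': from fail(14)=1 chase 'd': 1 ⇒ 21;  out={4}∪out(21)={2,4,7}
  fail(17) 'aac': from fail(16)=10 chase 'c': 10 ⇒ 14;  out=∅∪out(14)=∅
  fail(4) 'cbdd': from fail(3)=9 chase 'd': 9→0 ⇒ 9;  out={0}∪out(9)={0,2}
  fail(8) 'bbba': from fail(7)=6 chase 'a': 6→5 ⇒ 20;  out={1}∪out(20)={1,6}
  fail(13) 'abdb': from fail(12)=9 chase 'b': 9→0 ⇒ 5;  out={3}∪out(5)={3}
  fail(18) 'aacb': from fail(17)=14 chase 'b': 14→1 ⇒ 2;  out=∅∪out(2)=∅
  fail(19) 'aacbb': from fail(18)=2 chase 'b': 2→5 ⇒ 6;  out={5}∪out(6)={5}

Run:
pos 0 'd': at 9  ** P2@[0:0]
pos 1 'b': at 5 ·f
pos 2 'b': at 6
pos 3 'a': at 20 ·f  ** P6@[2:3]
pos 4 'b': at 11 ·f
pos 5 'b': at 6 ·f
pos 6 'b': at 7
pos 7 'a': at 8  ** P1@[4:7],P6@[6:7]
pos 8 'b': at 11 ·f
pos 9 'b': at 6 ·f
pos 10 'b': at 7
pos 11 'b': at 7 ·f
pos 12 'b': at 7 ·f
pos 13 'a': at 8  ** P1@[10:13],P6@[12:13]
pos 14 'b': at 11 ·f
pos 15 'a': at 20 ·f  ** P6@[14:15]
pos 16 'c': at 14 ·f
pos 17 'd': at 15  ** P2@[17:17],P4@[15:17],P7@[16:17]
pos 18 'b': at 5 ·f
pos 19 'a': at 20  ** P6@[18:19]
pos 20 'a': at 16 ·f
pos 21 'b': at 11 ·f
pos 22 'd': at 12  ** P2@[22:22]
pos 23 'b': at 13  ** P3@[20:23]
pos 24 'b': at 6 ·f
pos 25 'd': at 9 ·f  ** P2@[25:25]
pos 26 'a': at 10 ·f
pos 27 'c': at 14
pos 28 'd': at 15  ** P2@[28:28],P4@[26:28],P7@[27:28]
pos 29 'a': at 10 ·f
pos 30 'b': at 11
pos 31 'a': at 20 ·f  ** P6@[30:31]
pos 32 'b': at 11 ·f
pos 33 'd': at 12  ** P2@[33:33]
pos 34 'b': at 13  ** P3@[31:34]
pos 35 'a': at 20 ·f  ** P6@[34:35]
pos 36 'b': at 11 ·f
pos 37 'b': at 6 ·f
pos 38 'b': at 7
pos 39 'a': at 8  ** P1@[36:39],P6@[38:39]
pos 40 'a': at 16 ·f
pos 41 'b': at 11 ·f
pos 42 'd': at 12  ** P2@[42:42]
pos 43 'b': at 13  ** P3@[40:43]
pos 44 'c': at 1 ·f
pos 45 'b': at 2
pos 46 'c': at 1 ·f
pos 47 'a': at 10 ·f
pos 48 'a': at 16
pos 49 'b': at 11 ·f
pos 50 'c': at 1 ·f
pos 51 'a': at 10 ·f
pos 52 'b': at 11
pos 53 'd': at 12  ** P2@[53:53]
pos 54 'b': at 13  ** P3@[51:54]
pos 55 'c': at 1 ·f
pos 56 'c': at 1 ·f
pos 57 'd': at 21  ** P2@[57:57],P7@[56:57]
pos 58 'd': at 9 ·f  ** P2@[58:58]
pos 59 'c': at 1 ·f
pos 60 'c': at 1 ·f
pos 61 'b': at 2
pos 62 'd': at 3  ** P2@[62:62]
pos 63 'd': at 4  ** P0@[60:63],P2@[63:63]

All matches (sorted): [[0,2],[3,6],[7,1],[7,6],[13,1],[13,6],[15,6],[17,2],[17,4],[17,7],[19,6],[22,2],[23,3],[25,2],[28,2],[28,4],[28,7],[31,6],[33,2],[34,3],[35,6],[39,1],[39,6],[42,2],[43,3],[53,2],[54,3],[57,2],[57,7],[58,2],[62,2],[63,0],[63,2]]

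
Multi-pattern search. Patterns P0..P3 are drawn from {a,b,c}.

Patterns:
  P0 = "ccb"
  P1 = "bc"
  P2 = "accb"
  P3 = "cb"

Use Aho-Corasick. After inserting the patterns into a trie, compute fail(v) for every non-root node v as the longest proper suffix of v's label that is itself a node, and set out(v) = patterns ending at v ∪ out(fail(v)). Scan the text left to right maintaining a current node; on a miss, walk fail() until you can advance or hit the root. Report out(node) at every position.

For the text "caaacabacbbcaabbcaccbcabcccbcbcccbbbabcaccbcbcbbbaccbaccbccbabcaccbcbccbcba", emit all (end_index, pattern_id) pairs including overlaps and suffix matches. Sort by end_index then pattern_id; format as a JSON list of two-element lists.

Build:
Trie (insert patterns):
  0='ε' goto a→6 b→4 c→1
  1='c' goto b→10 c→2
  2='cc' goto b→3
  3='ccb' goto ·  ←P0
  4='b' goto c→5
  5='bc' goto ·  ←P1
  6='a' goto c→7
  7='ac' goto c→8
  8='acc' goto b→9
  9='accb' goto ·  ←P2
  10='cb' goto ·  ←P3

BFS fail/out derivation:
  fail(1) 'c': from fail(0)=0 chase 'c': 0 ⇒ 0;  out=∅∪out(0)=∅
  fail(4) 'b': from fail(0)=0 chase 'b': 0 ⇒ 0;  out=∅∪out(0)=∅
  fail(6) 'a': from fail(0)=0 chase 'a': 0 ⇒ 0;  out=∅∪out(0)=∅
  fail(2) 'cc': from fail(1)=0 chase 'c': 0 ⇒ 1;  out=∅∪out(1)=∅
  fail(5) 'bc': from fail(4)=0 chase 'c': 0 ⇒ 1;  out={1}∪out(1)={1}
  fail(7) 'ac': from fail(6)=0 chase 'c': 0 ⇒ 1;  out=∅∪out(1)=∅
  fail(10) 'cb': from fail(1)=0 chase 'b': 0 ⇒ 4;  out={3}∪out(4)={3}
  fail(3) 'ccb': from fail(2)=1 chase 'b': 1 ⇒ 10;  out={0}∪out(10)={0,3}
  fail(8) 'acc': from fail(7)=1 chase 'c': 1 ⇒ 2;  out=∅∪out(2)=∅
  fail(9) 'accb': from fail(8)=2 chase 'b': 2 ⇒ 3;  out={2}∪out(3)={0,2,3}

Scan:
i=0 'c': node 0→1
i=1 'a': node 1→6 ·f
i=2 'a': node 6→6 ·f
i=3 'a': node 6→6 ·f
i=4 'c': node 6→7
i=5 'a': node 7→6 ·f
i=6 'b': node 6→4 ·f
i=7 'a': node 4→6 ·f
i=8 'c': node 6→7
i=9 'b': node 7→10 ·f  ** P3@[8:9]
i=10 'b': node 10→4 ·f
i=11 'c': node 4→5  ** P1@[10:11]
i=12 'a': node 5→6 ·f
i=13 'a': node 6→6 ·f
i=14 'b': node 6→4 ·f
i=15 'b': node 4→4 ·f
i=16 'c': node 4→5  ** P1@[15:16]
i=17 'a': node 5→6 ·f
i=18 'c': node 6→7
i=19 'c': node 7→8
i=20 'b': node 8→9  ** P0@[18:20],P2@[17:20],P3@[19:20]
i=21 'c': node 9→5 ·f  ** P1@[20:21]
i=22 'a': node 5→6 ·f
i=23 'b': node 6→4 ·f
i=24 'c': node 4→5  ** P1@[23:24]
i=25 'c': node 5→2 ·f
i=26 'c': node 2→2 ·f
i=27 'b': node 2→3  ** P0@[25:27],P3@[26:27]
i=28 'c': node 3→5 ·f  ** P1@[27:28]
i=29 'b': node 5→10 ·f  ** P3@[28:29]
i=30 'c': node 10→5 ·f  ** P1@[29:30]
i=31 'c': node 5→2 ·f
i=32 'c': node 2→2 ·f
i=33 'b': node 2→3  ** P0@[31:33],P3@[32:33]
i=34 'b': node 3→4 ·f
i=35 'b': node 4→4 ·f
i=36 'a': node 4→6 ·f
i=37 'b': node 6→4 ·f
i=38 'c': node 4→5  ** P1@[37:38]
i=39 'a': node 5→6 ·f
i=40 'c': node 6→7
i=41 'c': node 7→8
i=42 'b': node 8→9  ** P0@[40:42],P2@[39:42],P3@[41:42]
i=43 'c': node 9→5 ·f  ** P1@[42:43]
i=44 'b': node 5→10 ·f  ** P3@[43:44]
i=45 'c': node 10→5 ·f  ** P1@[44:45]
i=46 'b': node 5→10 ·f  ** P3@[45:46]
i=47 'b': node 10→4 ·f
i=48 'b': node 4→4 ·f
i=49 'a': node 4→6 ·f
i=50 'c': node 6→7
i=51 'c': node 7→8
i=52 'b': node 8→9  ** P0@[50:52],P2@[49:52],P3@[51:52]
i=53 'a': node 9→6 ·f
i=54 'c': node 6→7
i=55 'c': node 7→8
i=56 'b': node 8→9  ** P0@[54:56],P2@[53:56],P3@[55:56]
i=57 'c': node 9→5 ·f  ** P1@[56:57]
i=58 'c': node 5→2 ·f
i=59 'b': node 2→3  ** P0@[57:59],P3@[58:59]
i=60 'a': node 3→6 ·f
i=61 'b': node 6→4 ·f
i=62 'c': node 4→5  ** P1@[61:62]
i=63 'a': node 5→6 ·f
i=64 'c': node 6→7
i=65 'c': node 7→8
i=66 'b': node 8→9  ** P0@[64:66],P2@[63:66],P3@[65:66]
i=67 'c': node 9→5 ·f  ** P1@[66:67]
i=68 'b': node 5→10 ·f  ** P3@[67:68]
i=69 'c': node 10→5 ·f  ** P1@[68:69]
i=70 'c': node 5→2 ·f
i=71 'b': node 2→3  ** P0@[69:71],P3@[70:71]
i=72 'c': node 3→5 ·f  ** P1@[71:72]
i=73 'b': node 5→10 ·f  ** P3@[72:73]
i=74 'a': node 10→6 ·f

Result: [[9,3],[11,1],[16,1],[20,0],[20,2],[20,3],[21,1],[24,1],[27,0],[27,3],[28,1],[29,3],[30,1],[33,0],[33,3],[38,1],[42,0],[42,2],[42,3],[43,1],[44,3],[45,1],[46,3],[52,0],[52,2],[52,3],[56,0],[56,2],[56,3],[57,1],[59,0],[59,3],[62,1],[66,0],[66,2],[66,3],[67,1],[68,3],[69,1],[71,0],[71,3],[72,1],[73,3]]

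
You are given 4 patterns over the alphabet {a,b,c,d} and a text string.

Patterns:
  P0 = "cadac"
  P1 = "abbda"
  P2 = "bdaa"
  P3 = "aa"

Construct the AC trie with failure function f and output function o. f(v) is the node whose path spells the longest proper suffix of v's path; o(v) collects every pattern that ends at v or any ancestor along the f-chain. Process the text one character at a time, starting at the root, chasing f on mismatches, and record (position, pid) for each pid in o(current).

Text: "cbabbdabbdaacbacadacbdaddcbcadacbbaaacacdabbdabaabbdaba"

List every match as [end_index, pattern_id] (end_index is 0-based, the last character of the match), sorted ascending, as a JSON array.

Construct AC machine:
Trie nodes:
  0='ε' goto a→6 b→11 c→1
  1='c' goto a→2
  2='ca' goto d→3
  3='cad' goto a→4
  4='cada' goto c→5
  5='cadac' goto ·  [P0 ends]
  6='a' goto a→15 b→7
  7='ab' goto b→8
  8='abb' goto d→9
  9='abbd' goto a→10
  10='abbda' goto ·  [P1 ends]
  11='b' goto d→12
  12='bd' goto a→13
  13='bda' goto a→14
  14='bdaa' goto ·  [P2 ends]
  15='aa' goto ·  [P3 ends]

BFS fail/out derivation:
  n1('c'): parent n0 fail=0; on 'c' 0 → fail=0;  out ∅∪∅=∅
  n6('a'): parent n0 fail=0; on 'a' 0 → fail=0;  out ∅∪∅=∅
  n11('b'): parent n0 fail=0; on 'b' 0 → fail=0;  out ∅∪∅=∅
  n2('ca'): parent n1 fail=0; on 'a' 0 → fail=6;  out ∅∪∅=∅
  n7('ab'): parent n6 fail=0; on 'b' 0 → fail=11;  out ∅∪∅=∅
  n12('bd'): parent n11 fail=0; on 'd' 0 → fail=0;  out ∅∪∅=∅
  n15('aa'): parent n6 fail=0; on 'a' 0 → fail=6;  out {3}∪∅={3}
  n3('cad'): parent n2 fail=6; on 'd' 6→0 → fail=0;  out ∅∪∅=∅
  n8('abb'): parent n7 fail=11; on 'b' 11→0 → fail=11;  out ∅∪∅=∅
  n13('bda'): parent n12 fail=0; on 'a' 0 → fail=6;  out ∅∪∅=∅
  n4('cada'): parent n3 fail=0; on 'a' 0 → fail=6;  out ∅∪∅=∅
  n9('abbd'): parent n8 fail=11; on 'd' 11 → fail=12;  out ∅∪∅=∅
  n14('bdaa'): parent n13 fail=6; on 'a' 6 → fail=15;  out {2}∪{3}={2,3}
  n5('cadac'): parent n4 fail=6; on 'c' 6→0 → fail=1;  out {0}∪∅={0}
  n10('abbda'): parent n9 fail=12; on 'a' 12 → fail=13;  out {1}∪∅={1}

Scan:
[0] read 'c'  n0⇒n1
[1] read 'b'  n1⇒n11 (via fail)
[2] read 'a'  n11⇒n6 (via fail)
[3] read 'b'  n6⇒n7
[4] read 'b'  n7⇒n8
[5] read 'd'  n8⇒n9
[6] read 'a'  n9⇒n10  ** P1@[2:6]
[7] read 'b'  n10⇒n7 (via fail)
[8] read 'b'  n7⇒n8
[9] read 'd'  n8⇒n9
[10] read 'a'  n9⇒n10  ** P1@[6:10]
[11] read 'a'  n10⇒n14 (via fail)  ** P2@[8:11],P3@[10:11]
[12] read 'c'  n14⇒n1 (via fail)
[13] read 'b'  n1⇒n11 (via fail)
[14] read 'a'  n11⇒n6 (via fail)
[15] read 'c'  n6⇒n1 (via fail)
[16] read 'a'  n1⇒n2
[17] read 'd'  n2⇒n3
[18] read 'a'  n3⇒n4
[19] read 'c'  n4⇒n5  ** P0@[15:19]
[20] read 'b'  n5⇒n11 (via fail)
[21] read 'd'  n11⇒n12
[22] read 'a'  n12⇒n13
[23] read 'd'  n13⇒n0 (via fail)
[24] read 'd'  n0⇒n0
[25] read 'c'  n0⇒n1
[26] read 'b'  n1⇒n11 (via fail)
[27] read 'c'  n11⇒n1 (via fail)
[28] read 'a'  n1⇒n2
[29] read 'd'  n2⇒n3
[30] read 'a'  n3⇒n4
[31] read 'c'  n4⇒n5  ** P0@[27:31]
[32] read 'b'  n5⇒n11 (via fail)
[33] read 'b'  n11⇒n11 (via fail)
[34] read 'a'  n11⇒n6 (via fail)
[35] read 'a'  n6⇒n15  ** P3@[34:35]
[36] read 'a'  n15⇒n15 (via fail)  ** P3@[35:36]
[37] read 'c'  n15⇒n1 (via fail)
[38] read 'a'  n1⇒n2
[39] read 'c'  n2⇒n1 (via fail)
[40] read 'd'  n1⇒n0 (via fail)
[41] read 'a'  n0⇒n6
[42] read 'b'  n6⇒n7
[43] read 'b'  n7⇒n8
[44] read 'd'  n8⇒n9
[45] read 'a'  n9⇒n10  ** P1@[41:45]
[46] read 'b'  n10⇒n7 (via fail)
[47] read 'a'  n7⇒n6 (via fail)
[48] read 'a'  n6⇒n15  ** P3@[47:48]
[49] read 'b'  n15⇒n7 (via fail)
[50] read 'b'  n7⇒n8
[51] read 'd'  n8⇒n9
[52] read 'a'  n9⇒n10  ** P1@[48:52]
[53] read 'b'  n10⇒n7 (via fail)
[54] read 'a'  n7⇒n6 (via fail)

All matches (sorted): [[6,1],[10,1],[11,2],[11,3],[19,0],[31,0],[35,3],[36,3],[45,1],[48,3],[52,1]]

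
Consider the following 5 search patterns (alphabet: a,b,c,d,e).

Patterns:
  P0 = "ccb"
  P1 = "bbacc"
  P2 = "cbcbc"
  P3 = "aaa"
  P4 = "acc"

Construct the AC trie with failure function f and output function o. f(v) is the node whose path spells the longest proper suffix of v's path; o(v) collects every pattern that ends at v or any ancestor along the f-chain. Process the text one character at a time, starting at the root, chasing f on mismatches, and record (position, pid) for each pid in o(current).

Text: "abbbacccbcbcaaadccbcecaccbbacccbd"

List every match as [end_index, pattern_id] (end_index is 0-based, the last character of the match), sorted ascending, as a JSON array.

Construct AC machine:
Trie (insert patterns):
  n0 'ε': a→13 b→4 c→1
  n1 'c': b→9 c→2
  n2 'cc': b→3
  n3 'ccb': ·  [P0 ends]
  n4 'b': b→5
  n5 'bb': a→6
  n6 'bba': c→7
  n7 'bbac': c→8
  n8 'bbacc': ·  [P1 ends]
  n9 'cb': c→10
  n10 'cbc': b→11
  n11 'cbcb': c→12
  n12 'cbcbc': ·  [P2 ends]
  n13 'a': a→14 c→16
  n14 'aa': a→15
  n15 'aaa': ·  [P3 ends]
  n16 'ac': c→17
  n17 'acc': ·  [P4 ends]

Failure links (BFS by depth):
  fail(1) 'c': from fail(0)=0 chase 'c': 0 ⇒ 0;  out=∅∪out(0)=∅
  fail(4) 'b': from fail(0)=0 chase 'b': 0 ⇒ 0;  out=∅∪out(0)=∅
  fail(13) 'a': from fail(0)=0 chase 'a': 0 ⇒ 0;  out=∅∪out(0)=∅
  fail(2) 'cc': from fail(1)=0 chase 'c': 0 ⇒ 1;  out=∅∪out(1)=∅
  fail(5) 'bb': from fail(4)=0 chase 'b': 0 ⇒ 4;  out=∅∪out(4)=∅
  fail(9) 'cb': from fail(1)=0 chase 'b': 0 ⇒ 4;  out=∅∪out(4)=∅
  fail(14) 'aa': from fail(13)=0 chase 'a': 0 ⇒ 13;  out=∅∪out(13)=∅
  fail(16) 'ac': from fail(13)=0 chase 'c': 0 ⇒ 1;  out=∅∪out(1)=∅
  fail(3) 'ccb': from fail(2)=1 chase 'b': 1 ⇒ 9;  out={0}∪out(9)={0}
  fail(6) 'bba': from fail(5)=4 chase 'a': 4→0 ⇒ 13;  out=∅∪out(13)=∅
  fail(10) 'cbc': from fail(9)=4 chase 'c': 4→0 ⇒ 1;  out=∅∪out(1)=∅
  fail(15) 'aaa': from fail(14)=13 chase 'a': 13 ⇒ 14;  out={3}∪out(14)={3}
  fail(17) 'acc': from fail(16)=1 chase 'c': 1 ⇒ 2;  out={4}∪out(2)={4}
  fail(7) 'bbac': from fail(6)=13 chase 'c': 13 ⇒ 16;  out=∅∪out(16)=∅
  fail(11) 'cbcb': from fail(10)=1 chase 'b': 1 ⇒ 9;  out=∅∪out(9)=∅
  fail(8) 'bbacc': from fail(7)=16 chase 'c': 16 ⇒ 17;  out={1}∪out(17)={1,4}
  fail(12) 'cbcbc': from fail(11)=9 chase 'c': 9 ⇒ 10;  out={2}∪out(10)={2}

Text stream:
[0] read 'a'  n0⇒n13
[1] read 'b'  n13⇒n4 (fail-walked)
[2] read 'b'  n4⇒n5
[3] read 'b'  n5⇒n5 (fail-walked)
[4] read 'a'  n5⇒n6
[5] read 'c'  n6⇒n7
[6] read 'c'  n7⇒n8  emit P1@[2:6],P4@[4:6]
[7] read 'c'  n8⇒n2 (fail-walked)
[8] read 'b'  n2⇒n3  emit P0@[6:8]
[9] read 'c'  n3⇒n10 (fail-walked)
[10] read 'b'  n10⇒n11
[11] read 'c'  n11⇒n12  emit P2@[7:11]
[12] read 'a'  n12⇒n13 (fail-walked)
[13] read 'a'  n13⇒n14
[14] read 'a'  n14⇒n15  emit P3@[12:14]
[15] read 'd'  n15⇒n0 (fail-walked)
[16] read 'c'  n0⇒n1
[17] read 'c'  n1⇒n2
[18] read 'b'  n2⇒n3  emit P0@[16:18]
[19] read 'c'  n3⇒n10 (fail-walked)
[20] read 'e'  n10⇒n0 (fail-walked)
[21] read 'c'  n0⇒n1
[22] read 'a'  n1⇒n13 (fail-walked)
[23] read 'c'  n13⇒n16
[24] read 'c'  n16⇒n17  emit P4@[22:24]
[25] read 'b'  n17⇒n3 (fail-walked)  emit P0@[23:25]
[26] read 'b'  n3⇒n5 (fail-walked)
[27] read 'a'  n5⇒n6
[28] read 'c'  n6⇒n7
[29] read 'c'  n7⇒n8  emit P1@[25:29],P4@[27:29]
[30] read 'c'  n8⇒n2 (fail-walked)
[31] read 'b'  n2⇒n3  emit P0@[29:31]
[32] read 'd'  n3⇒n0 (fail-walked)

All matches (sorted): [[6,1],[6,4],[8,0],[11,2],[14,3],[18,0],[24,4],[25,0],[29,1],[29,4],[31,0]]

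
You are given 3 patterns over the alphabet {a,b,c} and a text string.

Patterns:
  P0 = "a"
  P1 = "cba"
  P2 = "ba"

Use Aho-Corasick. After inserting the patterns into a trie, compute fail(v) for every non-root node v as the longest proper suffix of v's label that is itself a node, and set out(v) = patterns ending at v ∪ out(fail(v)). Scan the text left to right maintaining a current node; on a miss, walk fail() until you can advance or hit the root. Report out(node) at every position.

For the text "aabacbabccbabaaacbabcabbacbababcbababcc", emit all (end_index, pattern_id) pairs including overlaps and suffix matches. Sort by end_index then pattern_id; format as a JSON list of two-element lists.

Build automaton:
Trie (insert patterns):
  n0 'ε': a→1 b→5 c→2
  n1 'a': ·  ←P0
  n2 'c': b→3
  n3 'cb': a→4
  n4 'cba': ·  ←P1
  n5 'b': a→6
  n6 'ba': ·  ←P2

BFS fail/out derivation:
  fail(1) 'a': from fail(0)=0 chase 'a': 0 ⇒ 0;  out={0}∪out(0)={0}
  fail(2) 'c': from fail(0)=0 chase 'c': 0 ⇒ 0;  out=∅∪out(0)=∅
  fail(5) 'b': from fail(0)=0 chase 'b': 0 ⇒ 0;  out=∅∪out(0)=∅
  fail(3) 'cb': from fail(2)=0 chase 'b': 0 ⇒ 5;  out=∅∪out(5)=∅
  fail(6) 'ba': from fail(5)=0 chase 'a': 0 ⇒ 1;  out={2}∪out(1)={0,2}
  fail(4) 'cba': from fail(3)=5 chase 'a': 5 ⇒ 6;  out={1}∪out(6)={0,1,2}

Scan:
pos 0 'a': at 1  ** P0@[0:0]
pos 1 'a': at 1 ·f  ** P0@[1:1]
pos 2 'b': at 5 ·f
pos 3 'a': at 6  ** P0@[3:3],P2@[2:3]
pos 4 'c': at 2 ·f
pos 5 'b': at 3
pos 6 'a': at 4  ** P0@[6:6],P1@[4:6],P2@[5:6]
pos 7 'b': at 5 ·f
pos 8 'c': at 2 ·f
pos 9 'c': at 2 ·f
pos 10 'b': at 3
pos 11 'a': at 4  ** P0@[11:11],P1@[9:11],P2@[10:11]
pos 12 'b': at 5 ·f
pos 13 'a': at 6  ** P0@[13:13],P2@[12:13]
pos 14 'a': at 1 ·f  ** P0@[14:14]
pos 15 'a': at 1 ·f  ** P0@[15:15]
pos 16 'c': at 2 ·f
pos 17 'b': at 3
pos 18 'a': at 4  ** P0@[18:18],P1@[16:18],P2@[17:18]
pos 19 'b': at 5 ·f
pos 20 'c': at 2 ·f
pos 21 'a': at 1 ·f  ** P0@[21:21]
pos 22 'b': at 5 ·f
pos 23 'b': at 5 ·f
pos 24 'a': at 6  ** P0@[24:24],P2@[23:24]
pos 25 'c': at 2 ·f
pos 26 'b': at 3
pos 27 'a': at 4  ** P0@[27:27],P1@[25:27],P2@[26:27]
pos 28 'b': at 5 ·f
pos 29 'a': at 6  ** P0@[29:29],P2@[28:29]
pos 30 'b': at 5 ·f
pos 31 'c': at 2 ·f
pos 32 'b': at 3
pos 33 'a': at 4  ** P0@[33:33],P1@[31:33],P2@[32:33]
pos 34 'b': at 5 ·f
pos 35 'a': at 6  ** P0@[35:35],P2@[34:35]
pos 36 'b': at 5 ·f
pos 37 'c': at 2 ·f
pos 38 'c': at 2 ·f

All matches (sorted): [[0,0],[1,0],[3,0],[3,2],[6,0],[6,1],[6,2],[11,0],[11,1],[11,2],[13,0],[13,2],[14,0],[15,0],[18,0],[18,1],[18,2],[21,0],[24,0],[24,2],[27,0],[27,1],[27,2],[29,0],[29,2],[33,0],[33,1],[33,2],[35,0],[35,2]]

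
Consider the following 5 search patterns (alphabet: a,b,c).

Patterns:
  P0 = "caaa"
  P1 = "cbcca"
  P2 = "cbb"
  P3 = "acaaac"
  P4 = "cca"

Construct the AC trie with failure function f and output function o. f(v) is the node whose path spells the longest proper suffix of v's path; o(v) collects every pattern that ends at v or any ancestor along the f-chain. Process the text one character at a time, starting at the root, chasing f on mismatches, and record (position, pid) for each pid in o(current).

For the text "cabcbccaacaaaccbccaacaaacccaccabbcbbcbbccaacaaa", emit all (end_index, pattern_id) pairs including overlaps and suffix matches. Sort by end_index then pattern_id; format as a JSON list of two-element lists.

Build:
Trie nodes:
  n0 'ε': a→10 c→1
  n1 'c': a→2 b→5 c→16
  n2 'ca': a→3
  n3 'caa': a→4
  n4 'caaa': ·  ←P0
  n5 'cb': b→9 c→6
  n6 'cbc': c→7
  n7 'cbcc': a→8
  n8 'cbcca': ·  ←P1
  n9 'cbb': ·  ←P2
  n10 'a': c→11
  n11 'ac': a→12
  n12 'aca': a→13
  n13 'acaa': a→14
  n14 'acaaa': c→15
  n15 'acaaac': ·  ←P3
  n16 'cc': a→17
  n17 'cca': ·  ←P4

BFS fail/out derivation:
  n1('c'): parent n0 fail=0; on 'c' 0 → fail=0;  out ∅∪∅=∅
  n10('a'): parent n0 fail=0; on 'a' 0 → fail=0;  out ∅∪∅=∅
  n2('ca'): parent n1 fail=0; on 'a' 0 → fail=10;  out ∅∪∅=∅
  n5('cb'): parent n1 fail=0; on 'b' 0 → fail=0;  out ∅∪∅=∅
  n11('ac'): parent n10 fail=0; on 'c' 0 → fail=1;  out ∅∪∅=∅
  n16('cc'): parent n1 fail=0; on 'c' 0 → fail=1;  out ∅∪∅=∅
  n3('caa'): parent n2 fail=10; on 'a' 10→0 → fail=10;  out ∅∪∅=∅
  n6('cbc'): parent n5 fail=0; on 'c' 0 → fail=1;  out ∅∪∅=∅
  n9('cbb'): parent n5 fail=0; on 'b' 0 → fail=0;  out {2}∪∅={2}
  n12('aca'): parent n11 fail=1; on 'a' 1 → fail=2;  out ∅∪∅=∅
  n17('cca'): parent n16 fail=1; on 'a' 1 → fail=2;  out {4}∪∅={4}
  n4('caaa'): parent n3 fail=10; on 'a' 10→0 → fail=10;  out {0}∪∅={0}
  n7('cbcc'): parent n6 fail=1; on 'c' 1 → fail=16;  out ∅∪∅=∅
  n13('acaa'): parent n12 fail=2; on 'a' 2 → fail=3;  out ∅∪∅=∅
  n8('cbcca'): parent n7 fail=16; on 'a' 16 → fail=17;  out {1}∪{4}={1,4}
  n14('acaaa'): parent n13 fail=3; on 'a' 3 → fail=4;  out ∅∪{0}={0}
  n15('acaaac'): parent n14 fail=4; on 'c' 4→10 → fail=11;  out {3}∪∅={3}

Text stream:
i=0 'c': node 0→1
i=1 'a': node 1→2
i=2 'b': node 2→0 ·f
i=3 'c': node 0→1
i=4 'b': node 1→5
i=5 'c': node 5→6
i=6 'c': node 6→7
i=7 'a': node 7→8  ** P1@[3:7],P4@[5:7]
i=8 'a': node 8→3 ·f
i=9 'c': node 3→11 ·f
i=10 'a': node 11→12
i=11 'a': node 12→13
i=12 'a': node 13→14  ** P0@[9:12]
i=13 'c': node 14→15  ** P3@[8:13]
i=14 'c': node 15→16 ·f
i=15 'b': node 16→5 ·f
i=16 'c': node 5→6
i=17 'c': node 6→7
i=18 'a': node 7→8  ** P1@[14:18],P4@[16:18]
i=19 'a': node 8→3 ·f
i=20 'c': node 3→11 ·f
i=21 'a': node 11→12
i=22 'a': node 12→13
i=23 'a': node 13→14  ** P0@[20:23]
i=24 'c': node 14→15  ** P3@[19:24]
i=25 'c': node 15→16 ·f
i=26 'c': node 16→16 ·f
i=27 'a': node 16→17  ** P4@[25:27]
i=28 'c': node 17→11 ·f
i=29 'c': node 11→16 ·f
i=30 'a': node 16→17  ** P4@[28:30]
i=31 'b': node 17→0 ·f
i=32 'b': node 0→0
i=33 'c': node 0→1
i=34 'b': node 1→5
i=35 'b': node 5→9  ** P2@[33:35]
i=36 'c': node 9→1 ·f
i=37 'b': node 1→5
i=38 'b': node 5→9  ** P2@[36:38]
i=39 'c': node 9→1 ·f
i=40 'c': node 1→16
i=41 'a': node 16→17  ** P4@[39:41]
i=42 'a': node 17→3 ·f
i=43 'c': node 3→11 ·f
i=44 'a': node 11→12
i=45 'a': node 12→13
i=46 'a': node 13→14  ** P0@[43:46]

Matches: [[7,1],[7,4],[12,0],[13,3],[18,1],[18,4],[23,0],[24,3],[27,4],[30,4],[35,2],[38,2],[41,4],[46,0]]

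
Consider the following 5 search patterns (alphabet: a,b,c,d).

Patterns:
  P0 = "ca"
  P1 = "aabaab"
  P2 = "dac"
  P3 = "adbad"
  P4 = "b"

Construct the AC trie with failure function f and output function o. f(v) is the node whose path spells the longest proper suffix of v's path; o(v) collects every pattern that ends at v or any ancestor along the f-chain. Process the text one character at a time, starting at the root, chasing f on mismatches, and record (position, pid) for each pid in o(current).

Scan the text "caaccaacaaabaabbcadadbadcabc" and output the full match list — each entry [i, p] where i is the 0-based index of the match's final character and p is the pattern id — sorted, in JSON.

Build automaton:
Trie nodes:
  n0 'ε': a→3 b→16 c→1 d→9
  n1 'c': a→2
  n2 'ca': ·  ←P0
  n3 'a': a→4 d→12
  n4 'aa': b→5
  n5 'aab': a→6
  n6 'aaba': a→7
  n7 'aabaa': b→8
  n8 'aabaab': ·  ←P1
  n9 'd': a→10
  n10 'da': c→11
  n11 'dac': ·  ←P2
  n12 'ad': b→13
  n13 'adb': a→14
  n14 'adba': d→15
  n15 'adbad': ·  ←P3
  n16 'b': ·  ←P4

BFS fail/out derivation:
  n1('c'): parent n0 fail=0; on 'c' 0 → fail=0;  out ∅∪∅=∅
  n3('a'): parent n0 fail=0; on 'a' 0 → fail=0;  out ∅∪∅=∅
  n9('d'): parent n0 fail=0; on 'd' 0 → fail=0;  out ∅∪∅=∅
  n16('b'): parent n0 fail=0; on 'b' 0 → fail=0;  out {4}∪∅={4}
  n2('ca'): parent n1 fail=0; on 'a' 0 → fail=3;  out {0}∪∅={0}
  n4('aa'): parent n3 fail=0; on 'a' 0 → fail=3;  out ∅∪∅=∅
  n10('da'): parent n9 fail=0; on 'a' 0 → fail=3;  out ∅∪∅=∅
  n12('ad'): parent n3 fail=0; on 'd' 0 → fail=9;  out ∅∪∅=∅
  n5('aab'): parent n4 fail=3; on 'b' 3→0 → fail=16;  out ∅∪{4}={4}
  n11('dac'): parent n10 fail=3; on 'c' 3→0 → fail=1;  out {2}∪∅={2}
  n13('adb'): parent n12 fail=9; on 'b' 9→0 → fail=16;  out ∅∪{4}={4}
  n6('aaba'): parent n5 fail=16; on 'a' 16→0 → fail=3;  out ∅∪∅=∅
  n14('adba'): parent n13 fail=16; on 'a' 16→0 → fail=3;  out ∅∪∅=∅
  n7('aabaa'): parent n6 fail=3; on 'a' 3 → fail=4;  out ∅∪∅=∅
  n15('adbad'): parent n14 fail=3; on 'd' 3 → fail=12;  out {3}∪∅={3}
  n8('aabaab'): parent n7 fail=4; on 'b' 4 → fail=5;  out {1}∪{4}={1,4}

Scan:
[0] read 'c'  n0⇒n1
[1] read 'a'  n1⇒n2  emit P0@[0:1]
[2] read 'a'  n2⇒n4 (via fail)
[3] read 'c'  n4⇒n1 (via fail)
[4] read 'c'  n1⇒n1 (via fail)
[5] read 'a'  n1⇒n2  emit P0@[4:5]
[6] read 'a'  n2⇒n4 (via fail)
[7] read 'c'  n4⇒n1 (via fail)
[8] read 'a'  n1⇒n2  emit P0@[7:8]
[9] read 'a'  n2⇒n4 (via fail)
[10] read 'a'  n4⇒n4 (via fail)
[11] read 'b'  n4⇒n5  emit P4@[11:11]
[12] read 'a'  n5⇒n6
[13] read 'a'  n6⇒n7
[14] read 'b'  n7⇒n8  emit P1@[9:14],P4@[14:14]
[15] read 'b'  n8⇒n16 (via fail)  emit P4@[15:15]
[16] read 'c'  n16⇒n1 (via fail)
[17] read 'a'  n1⇒n2  emit P0@[16:17]
[18] read 'd'  n2⇒n12 (via fail)
[19] read 'a'  n12⇒n10 (via fail)
[20] read 'd'  n10⇒n12 (via fail)
[21] read 'b'  n12⇒n13  emit P4@[21:21]
[22] read 'a'  n13⇒n14
[23] read 'd'  n14⇒n15  emit P3@[19:23]
[24] read 'c'  n15⇒n1 (via fail)
[25] read 'a'  n1⇒n2  emit P0@[24:25]
[26] read 'b'  n2⇒n16 (via fail)  emit P4@[26:26]
[27] read 'c'  n16⇒n1 (via fail)

Matches: [[1,0],[5,0],[8,0],[11,4],[14,1],[14,4],[15,4],[17,0],[21,4],[23,3],[25,0],[26,4]]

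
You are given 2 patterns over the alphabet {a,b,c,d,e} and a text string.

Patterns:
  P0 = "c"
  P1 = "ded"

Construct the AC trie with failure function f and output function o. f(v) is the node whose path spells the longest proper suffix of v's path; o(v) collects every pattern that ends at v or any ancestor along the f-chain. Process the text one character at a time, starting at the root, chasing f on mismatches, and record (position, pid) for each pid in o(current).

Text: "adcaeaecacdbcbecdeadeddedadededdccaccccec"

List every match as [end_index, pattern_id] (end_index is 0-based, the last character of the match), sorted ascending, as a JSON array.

Construct AC machine:
Trie (insert patterns):
  0='ε' goto c→1 d→2
  1='c' goto ·  [P0 ends]
  2='d' goto e→3
  3='de' goto d→4
  4='ded' goto ·  [P1 ends]

Failure links (BFS by depth):
  fail(1) 'c': from fail(0)=0 chase 'c': 0 ⇒ 0;  out={0}∪out(0)={0}
  fail(2) 'd': from fail(0)=0 chase 'd': 0 ⇒ 0;  out=∅∪out(0)=∅
  fail(3) 'de': from fail(2)=0 chase 'e': 0 ⇒ 0;  out=∅∪out(0)=∅
  fail(4) 'ded': from fail(3)=0 chase 'd': 0 ⇒ 2;  out={1}∪out(2)={1}

Run:
[0] read 'a'  n0⇒n0
[1] read 'd'  n0⇒n2
[2] read 'c'  n2⇒n1 ·f  emit P0@[2:2]
[3] read 'a'  n1⇒n0 ·f
[4] read 'e'  n0⇒n0
[5] read 'a'  n0⇒n0
[6] read 'e'  n0⇒n0
[7] read 'c'  n0⇒n1  emit P0@[7:7]
[8] read 'a'  n1⇒n0 ·f
[9] read 'c'  n0⇒n1  emit P0@[9:9]
[10] read 'd'  n1⇒n2 ·f
[11] read 'b'  n2⇒n0 ·f
[12] read 'c'  n0⇒n1  emit P0@[12:12]
[13] read 'b'  n1⇒n0 ·f
[14] read 'e'  n0⇒n0
[15] read 'c'  n0⇒n1  emit P0@[15:15]
[16] read 'd'  n1⇒n2 ·f
[17] read 'e'  n2⇒n3
[18] read 'a'  n3⇒n0 ·f
[19] read 'd'  n0⇒n2
[20] read 'e'  n2⇒n3
[21] read 'd'  n3⇒n4  emit P1@[19:21]
[22] read 'd'  n4⇒n2 ·f
[23] read 'e'  n2⇒n3
[24] read 'd'  n3⇒n4  emit P1@[22:24]
[25] read 'a'  n4⇒n0 ·f
[26] read 'd'  n0⇒n2
[27] read 'e'  n2⇒n3
[28] read 'd'  n3⇒n4  emit P1@[26:28]
[29] read 'e'  n4⇒n3 ·f
[30] read 'd'  n3⇒n4  emit P1@[28:30]
[31] read 'd'  n4⇒n2 ·f
[32] read 'c'  n2⇒n1 ·f  emit P0@[32:32]
[33] read 'c'  n1⇒n1 ·f  emit P0@[33:33]
[34] read 'a'  n1⇒n0 ·f
[35] read 'c'  n0⇒n1  emit P0@[35:35]
[36] read 'c'  n1⇒n1 ·f  emit P0@[36:36]
[37] read 'c'  n1⇒n1 ·f  emit P0@[37:37]
[38] read 'c'  n1⇒n1 ·f  emit P0@[38:38]
[39] read 'e'  n1⇒n0 ·f
[40] read 'c'  n0⇒n1  emit P0@[40:40]

Matches: [[2,0],[7,0],[9,0],[12,0],[15,0],[21,1],[24,1],[28,1],[30,1],[32,0],[33,0],[35,0],[36,0],[37,0],[38,0],[40,0]]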